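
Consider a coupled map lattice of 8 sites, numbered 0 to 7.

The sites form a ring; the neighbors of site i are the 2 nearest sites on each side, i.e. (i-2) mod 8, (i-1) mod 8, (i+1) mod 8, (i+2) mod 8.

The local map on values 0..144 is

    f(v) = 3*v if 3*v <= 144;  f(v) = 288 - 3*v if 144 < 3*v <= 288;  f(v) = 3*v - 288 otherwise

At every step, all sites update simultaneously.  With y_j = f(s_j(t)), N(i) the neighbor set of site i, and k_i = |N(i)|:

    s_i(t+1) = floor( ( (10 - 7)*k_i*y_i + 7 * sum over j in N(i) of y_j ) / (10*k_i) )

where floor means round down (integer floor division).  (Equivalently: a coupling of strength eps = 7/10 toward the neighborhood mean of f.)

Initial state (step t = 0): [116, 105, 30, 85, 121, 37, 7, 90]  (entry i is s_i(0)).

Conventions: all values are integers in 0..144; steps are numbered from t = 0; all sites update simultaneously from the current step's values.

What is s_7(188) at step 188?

Answer: s_7(188) = 36
Key observation: The state at step 12, [36, 36, 36, 36, 36, 36, 36, 36], reappears at step 14: the system is in a cycle of period 2 from step 12 on.  Therefore the state at step 188 equals the state at step 12 + ((188 - 12) mod 2) = 12, which is [36, 36, 36, 36, 36, 36, 36, 36].

Derivation:
t=0: [116, 105, 30, 85, 121, 37, 7, 90]
t=1: [45, 43, 61, 62, 67, 59, 52, 43]
t=2: [127, 121, 110, 106, 104, 112, 120, 127]
t=3: [77, 67, 51, 42, 40, 52, 66, 78]
t=4: [81, 91, 108, 120, 120, 107, 90, 80]
t=5: [33, 39, 46, 48, 49, 46, 40, 33]
t=6: [112, 119, 129, 136, 136, 129, 119, 112]
t=7: [64, 75, 92, 103, 103, 92, 75, 64]
t=8: [69, 58, 38, 25, 25, 38, 58, 69]
t=9: [98, 95, 94, 95, 95, 94, 95, 98]
t=10: [4, 4, 4, 4, 4, 4, 4, 4]
t=11: [12, 12, 12, 12, 12, 12, 12, 12]
t=12: [36, 36, 36, 36, 36, 36, 36, 36]
t=13: [108, 108, 108, 108, 108, 108, 108, 108]
t=14: [36, 36, 36, 36, 36, 36, 36, 36]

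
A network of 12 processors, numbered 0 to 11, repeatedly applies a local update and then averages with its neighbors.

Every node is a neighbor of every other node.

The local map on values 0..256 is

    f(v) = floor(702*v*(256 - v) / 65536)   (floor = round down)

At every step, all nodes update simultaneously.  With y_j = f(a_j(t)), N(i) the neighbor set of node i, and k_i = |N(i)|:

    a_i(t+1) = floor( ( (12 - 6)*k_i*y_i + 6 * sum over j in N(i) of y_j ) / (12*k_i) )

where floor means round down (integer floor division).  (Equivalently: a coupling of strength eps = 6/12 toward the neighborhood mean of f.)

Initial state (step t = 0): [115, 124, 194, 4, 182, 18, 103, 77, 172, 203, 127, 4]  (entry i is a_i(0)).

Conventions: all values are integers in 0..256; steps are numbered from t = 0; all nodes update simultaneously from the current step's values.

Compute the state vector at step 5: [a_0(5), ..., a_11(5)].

Simulating step by step:
t=0: [115, 124, 194, 4, 182, 18, 103, 77, 172, 203, 127, 4]
t=1: [144, 145, 123, 70, 131, 86, 142, 132, 135, 117, 145, 70]
t=2: [168, 168, 170, 153, 170, 161, 169, 170, 169, 169, 168, 153]
t=3: [158, 158, 157, 163, 157, 161, 158, 157, 158, 158, 158, 163]
t=4: [164, 164, 165, 163, 165, 163, 164, 165, 164, 164, 164, 163]
t=5: [161, 161, 160, 161, 160, 161, 161, 160, 161, 161, 161, 161]

Answer: [161, 161, 160, 161, 160, 161, 161, 160, 161, 161, 161, 161]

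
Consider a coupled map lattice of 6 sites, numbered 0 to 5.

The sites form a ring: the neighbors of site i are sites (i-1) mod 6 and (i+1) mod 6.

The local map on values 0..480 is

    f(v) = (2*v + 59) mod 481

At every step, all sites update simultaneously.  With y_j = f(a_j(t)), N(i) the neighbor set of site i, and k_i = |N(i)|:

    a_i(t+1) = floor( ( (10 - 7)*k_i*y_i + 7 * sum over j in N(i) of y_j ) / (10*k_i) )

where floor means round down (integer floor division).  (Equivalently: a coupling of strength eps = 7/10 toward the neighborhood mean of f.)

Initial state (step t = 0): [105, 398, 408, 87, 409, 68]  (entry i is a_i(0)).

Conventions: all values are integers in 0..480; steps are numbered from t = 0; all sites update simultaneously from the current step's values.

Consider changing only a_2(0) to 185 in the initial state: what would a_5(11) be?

Simulating step by step:
t=0: [105, 398, 185, 87, 409, 68]
t=1: [279, 356, 341, 358, 268, 291]
t=2: [198, 225, 282, 219, 193, 135]
t=3: [261, 217, 58, 210, 254, 413]
t=4: [175, 99, 224, 235, 334, 186]
t=5: [363, 229, 114, 109, 241, 358]
t=6: [206, 217, 195, 204, 217, 215]
t=7: [148, 325, 302, 301, 169, 171]
t=8: [326, 256, 197, 256, 322, 383]
t=9: [220, 266, 198, 263, 218, 261]
t=10: [78, 198, 211, 195, 75, 41]
t=11: [273, 211, 316, 207, 269, 190]

Answer: a_5(11) = 190
Key observation: This trace re-runs the system from the modified initial state.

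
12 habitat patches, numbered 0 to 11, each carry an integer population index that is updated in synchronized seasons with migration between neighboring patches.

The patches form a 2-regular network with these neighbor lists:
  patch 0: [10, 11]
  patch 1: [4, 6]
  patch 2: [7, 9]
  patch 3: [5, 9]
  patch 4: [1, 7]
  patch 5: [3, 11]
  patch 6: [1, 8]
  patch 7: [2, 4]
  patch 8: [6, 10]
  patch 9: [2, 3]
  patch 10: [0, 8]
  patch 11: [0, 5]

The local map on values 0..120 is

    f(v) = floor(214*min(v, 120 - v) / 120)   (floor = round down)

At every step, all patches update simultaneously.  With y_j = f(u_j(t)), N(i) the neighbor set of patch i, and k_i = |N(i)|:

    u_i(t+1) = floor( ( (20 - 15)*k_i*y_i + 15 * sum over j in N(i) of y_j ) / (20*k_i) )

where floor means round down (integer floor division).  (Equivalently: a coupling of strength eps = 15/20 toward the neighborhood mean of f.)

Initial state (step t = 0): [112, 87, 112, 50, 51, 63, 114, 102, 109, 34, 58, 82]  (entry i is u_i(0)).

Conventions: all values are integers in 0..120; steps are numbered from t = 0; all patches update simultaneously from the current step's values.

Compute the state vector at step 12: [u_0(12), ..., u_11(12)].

Simulating step by step:
t=0: [112, 87, 112, 50, 51, 63, 114, 102, 109, 34, 58, 82]
t=1: [67, 52, 38, 82, 56, 83, 31, 47, 47, 53, 38, 59]
t=2: [88, 80, 83, 76, 90, 80, 79, 83, 66, 73, 83, 85]
t=3: [61, 65, 71, 77, 64, 70, 80, 60, 75, 74, 73, 63]
t=4: [95, 88, 92, 83, 101, 88, 84, 96, 77, 81, 90, 98]
t=5: [45, 50, 53, 63, 45, 53, 65, 41, 62, 60, 58, 47]
t=6: [89, 89, 91, 100, 80, 92, 96, 83, 101, 99, 94, 86]
t=7: [53, 56, 51, 41, 62, 47, 43, 62, 41, 41, 44, 54]
t=8: [88, 91, 88, 76, 101, 84, 83, 98, 76, 79, 82, 90]
t=9: [59, 49, 56, 70, 42, 65, 64, 43, 69, 68, 67, 58]
t=10: [100, 86, 87, 93, 79, 96, 91, 83, 94, 93, 96, 101]
t=11: [36, 61, 56, 45, 65, 40, 52, 65, 46, 51, 40, 37]
t=12: [67, 97, 95, 80, 100, 72, 93, 98, 81, 89, 72, 66]

Answer: [67, 97, 95, 80, 100, 72, 93, 98, 81, 89, 72, 66]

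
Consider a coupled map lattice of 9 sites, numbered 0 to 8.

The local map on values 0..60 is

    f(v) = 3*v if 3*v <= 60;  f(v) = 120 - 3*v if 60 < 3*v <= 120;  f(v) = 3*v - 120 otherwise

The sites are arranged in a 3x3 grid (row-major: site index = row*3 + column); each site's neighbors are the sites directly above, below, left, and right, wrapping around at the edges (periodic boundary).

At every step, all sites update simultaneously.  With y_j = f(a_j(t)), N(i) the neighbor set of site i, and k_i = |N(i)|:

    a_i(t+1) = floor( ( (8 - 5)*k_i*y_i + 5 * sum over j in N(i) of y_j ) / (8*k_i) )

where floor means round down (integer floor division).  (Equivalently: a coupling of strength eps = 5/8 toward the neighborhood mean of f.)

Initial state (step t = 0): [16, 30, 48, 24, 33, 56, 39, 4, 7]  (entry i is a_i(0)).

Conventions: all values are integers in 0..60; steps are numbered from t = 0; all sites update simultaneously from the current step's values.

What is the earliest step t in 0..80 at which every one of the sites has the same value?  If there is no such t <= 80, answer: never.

Answer: 35
Key observation: Synchronization is absorbing here: once all sites are equal they stay equal, and step 35 is the first all-equal step.

Derivation:
t=0: [16, 30, 48, 24, 33, 56, 39, 4, 7]  (not all equal)
t=1: [34, 27, 31, 36, 29, 35, 21, 16, 21]  (not all equal)
t=2: [27, 34, 30, 23, 30, 25, 42, 47, 44]  (not all equal)
t=3: [31, 25, 29, 37, 32, 36, 21, 18, 20]  (not all equal)
t=4: [32, 38, 34, 22, 27, 24, 44, 49, 46]  (not all equal)
t=5: [23, 19, 21, 39, 35, 38, 23, 21, 23]  (not all equal)
t=6: [45, 49, 47, 20, 24, 21, 44, 48, 45]  (not all equal)
t=7: [24, 27, 25, 43, 44, 43, 22, 24, 23]  (not all equal)
t=8: [40, 38, 39, 22, 20, 21, 44, 42, 43]  (not all equal)
t=9: [11, 13, 12, 40, 41, 41, 15, 15, 15]  (not all equal)
t=10: [31, 32, 32, 13, 14, 14, 36, 37, 37]  (not all equal)
t=11: [25, 24, 24, 33, 33, 33, 17, 16, 16]  (not all equal)
t=12: [43, 43, 43, 29, 29, 29, 44, 44, 44]  (not all equal)
t=13: [13, 13, 13, 25, 25, 25, 14, 14, 14]  (not all equal)
t=14: [40, 40, 40, 43, 43, 43, 42, 42, 42]  (not all equal)
t=15: [2, 2, 2, 7, 7, 7, 5, 5, 5]  (not all equal)
t=16: [9, 9, 9, 17, 17, 17, 14, 14, 14]  (not all equal)
t=17: [33, 33, 33, 45, 45, 45, 41, 41, 41]  (not all equal)
t=18: [17, 17, 17, 14, 14, 14, 7, 7, 7]  (not all equal)
t=19: [44, 44, 44, 40, 40, 40, 28, 28, 28]  (not all equal)
t=20: [13, 13, 13, 7, 7, 7, 26, 26, 26]  (not all equal)
t=21: [36, 36, 36, 27, 27, 27, 38, 38, 38]  (not all equal)
t=22: [15, 15, 15, 29, 29, 29, 12, 12, 12]  (not all equal)
t=23: [41, 41, 41, 35, 35, 35, 36, 36, 36]  (not all equal)
t=24: [6, 6, 6, 12, 12, 12, 11, 11, 11]  (not all equal)
t=25: [23, 23, 23, 32, 32, 32, 31, 31, 31]  (not all equal)
t=26: [43, 43, 43, 28, 28, 28, 30, 30, 30]  (not all equal)
t=27: [16, 16, 16, 30, 30, 30, 27, 27, 27]  (not all equal)
t=28: [43, 43, 43, 34, 34, 34, 39, 39, 39]  (not all equal)
t=29: [9, 9, 9, 14, 14, 14, 6, 6, 6]  (not all equal)
t=30: [27, 27, 27, 35, 35, 35, 23, 23, 23]  (not all equal)
t=31: [37, 37, 37, 24, 24, 24, 43, 43, 43]  (not all equal)
t=32: [15, 15, 15, 35, 35, 35, 15, 15, 15]  (not all equal)
t=33: [40, 40, 40, 24, 24, 24, 40, 40, 40]  (not all equal)
t=34: [7, 7, 7, 33, 33, 33, 7, 7, 7]  (not all equal)
t=35: [21, 21, 21, 21, 21, 21, 21, 21, 21]  (all equal)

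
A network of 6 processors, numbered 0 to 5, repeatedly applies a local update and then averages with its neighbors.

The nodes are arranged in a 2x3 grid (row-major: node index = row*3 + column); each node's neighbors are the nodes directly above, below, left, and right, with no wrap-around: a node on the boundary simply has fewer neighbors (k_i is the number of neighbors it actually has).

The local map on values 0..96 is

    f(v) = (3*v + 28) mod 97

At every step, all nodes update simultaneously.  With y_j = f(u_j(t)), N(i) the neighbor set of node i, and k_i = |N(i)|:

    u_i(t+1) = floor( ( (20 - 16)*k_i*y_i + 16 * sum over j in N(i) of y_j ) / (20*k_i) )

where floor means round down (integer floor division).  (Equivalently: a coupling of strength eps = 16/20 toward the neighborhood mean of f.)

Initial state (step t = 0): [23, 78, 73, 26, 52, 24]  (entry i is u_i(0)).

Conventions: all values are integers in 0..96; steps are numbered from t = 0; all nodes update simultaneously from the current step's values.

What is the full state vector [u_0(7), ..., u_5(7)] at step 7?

Answer: [28, 17, 20, 28, 31, 26]

Derivation:
t=0: [23, 78, 73, 26, 52, 24]
t=1: [30, 50, 39, 36, 38, 56]
t=2: [52, 46, 42, 34, 41, 37]
t=3: [58, 66, 55, 63, 49, 52]
t=4: [23, 54, 66, 39, 53, 87]
t=5: [56, 51, 81, 45, 80, 67]
t=6: [60, 57, 63, 43, 64, 67]
t=7: [28, 17, 20, 28, 31, 26]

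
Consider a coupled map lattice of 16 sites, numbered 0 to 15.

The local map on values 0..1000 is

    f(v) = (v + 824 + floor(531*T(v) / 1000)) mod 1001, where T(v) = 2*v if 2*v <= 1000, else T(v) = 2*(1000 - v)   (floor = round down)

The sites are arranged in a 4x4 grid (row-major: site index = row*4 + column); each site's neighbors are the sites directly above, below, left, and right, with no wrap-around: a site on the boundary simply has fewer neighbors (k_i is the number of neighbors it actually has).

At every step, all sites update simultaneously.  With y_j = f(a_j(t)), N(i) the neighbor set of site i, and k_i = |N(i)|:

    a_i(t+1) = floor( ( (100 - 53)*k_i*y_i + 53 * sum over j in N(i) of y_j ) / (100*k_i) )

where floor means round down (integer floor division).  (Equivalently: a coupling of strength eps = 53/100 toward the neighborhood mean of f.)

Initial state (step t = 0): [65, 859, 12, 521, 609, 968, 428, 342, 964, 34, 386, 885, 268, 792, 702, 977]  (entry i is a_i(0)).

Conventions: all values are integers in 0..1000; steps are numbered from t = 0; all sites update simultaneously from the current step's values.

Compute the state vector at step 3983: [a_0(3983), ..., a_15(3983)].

Answer: [833, 833, 833, 833, 833, 833, 833, 833, 833, 833, 833, 833, 833, 833, 833, 833]
Key observation: The state at step 4, [833, 833, 833, 833, 833, 833, 833, 833, 833, 833, 833, 833, 833, 833, 833, 833], reappears at step 5: the system is in a cycle of period 1 from step 4 on.  Therefore the state at step 3983 equals the state at step 4 + ((3983 - 4) mod 1) = 4, which is [833, 833, 833, 833, 833, 833, 833, 833, 833, 833, 833, 833, 833, 833, 833, 833].

Derivation:
t=0: [65, 859, 12, 521, 609, 968, 428, 342, 964, 34, 386, 885, 268, 792, 702, 977]
t=1: [894, 855, 820, 765, 858, 821, 704, 669, 761, 831, 723, 738, 616, 765, 797, 830]
t=2: [830, 831, 835, 837, 832, 834, 839, 840, 836, 835, 838, 838, 841, 837, 835, 835]
t=3: [833, 833, 832, 832, 833, 832, 832, 832, 832, 833, 832, 832, 832, 832, 833, 833]
t=4: [833, 833, 833, 833, 833, 833, 833, 833, 833, 833, 833, 833, 833, 833, 833, 833]
t=5: [833, 833, 833, 833, 833, 833, 833, 833, 833, 833, 833, 833, 833, 833, 833, 833]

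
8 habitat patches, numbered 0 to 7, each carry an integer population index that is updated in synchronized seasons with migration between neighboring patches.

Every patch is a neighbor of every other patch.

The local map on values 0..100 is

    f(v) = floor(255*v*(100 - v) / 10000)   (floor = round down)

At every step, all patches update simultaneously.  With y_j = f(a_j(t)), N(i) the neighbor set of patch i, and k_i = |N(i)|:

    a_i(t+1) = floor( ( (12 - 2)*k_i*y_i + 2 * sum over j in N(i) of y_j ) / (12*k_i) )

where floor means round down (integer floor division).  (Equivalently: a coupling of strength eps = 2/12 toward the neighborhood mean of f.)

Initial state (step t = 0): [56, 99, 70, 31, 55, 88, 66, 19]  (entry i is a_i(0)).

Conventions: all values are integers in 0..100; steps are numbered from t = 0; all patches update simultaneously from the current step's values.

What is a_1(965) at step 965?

Answer: a_1(965) = 60
Key observation: The state at step 5, [60, 60, 60, 60, 60, 60, 60, 60], reappears at step 7: the system is in a cycle of period 2 from step 5 on.  Therefore the state at step 965 equals the state at step 5 + ((965 - 5) mod 2) = 5, which is [60, 60, 60, 60, 60, 60, 60, 60].

Derivation:
t=0: [56, 99, 70, 31, 55, 88, 66, 19]
t=1: [58, 10, 51, 52, 59, 29, 54, 40]
t=2: [60, 28, 61, 61, 60, 52, 61, 60]
t=3: [60, 52, 59, 59, 60, 62, 59, 60]
t=4: [61, 62, 61, 61, 61, 60, 61, 61]
t=5: [60, 60, 60, 60, 60, 60, 60, 60]
t=6: [61, 61, 61, 61, 61, 61, 61, 61]
t=7: [60, 60, 60, 60, 60, 60, 60, 60]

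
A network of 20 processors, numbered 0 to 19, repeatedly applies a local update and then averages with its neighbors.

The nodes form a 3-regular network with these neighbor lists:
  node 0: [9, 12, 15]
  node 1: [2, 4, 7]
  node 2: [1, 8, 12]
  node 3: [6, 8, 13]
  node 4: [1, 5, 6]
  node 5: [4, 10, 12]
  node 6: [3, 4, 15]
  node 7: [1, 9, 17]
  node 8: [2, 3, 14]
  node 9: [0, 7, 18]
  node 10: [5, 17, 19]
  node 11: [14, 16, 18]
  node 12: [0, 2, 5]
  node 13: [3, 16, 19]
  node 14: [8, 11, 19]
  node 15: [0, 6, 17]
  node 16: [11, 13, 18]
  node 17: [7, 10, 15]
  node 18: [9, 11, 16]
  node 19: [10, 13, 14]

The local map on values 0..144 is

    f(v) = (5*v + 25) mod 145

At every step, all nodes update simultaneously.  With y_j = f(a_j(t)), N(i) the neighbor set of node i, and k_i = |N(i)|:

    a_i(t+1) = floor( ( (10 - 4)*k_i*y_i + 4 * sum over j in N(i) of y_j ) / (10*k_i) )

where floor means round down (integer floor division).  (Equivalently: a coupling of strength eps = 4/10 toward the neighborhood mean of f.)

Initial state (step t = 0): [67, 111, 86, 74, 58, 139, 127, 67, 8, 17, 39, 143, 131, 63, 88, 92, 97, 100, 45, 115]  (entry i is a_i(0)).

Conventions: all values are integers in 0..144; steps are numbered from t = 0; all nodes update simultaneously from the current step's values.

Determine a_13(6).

Answer: a_13(6) = 74

Derivation:
t=0: [67, 111, 86, 74, 58, 139, 127, 67, 8, 17, 39, 143, 131, 63, 88, 92, 97, 100, 45, 115]
t=1: [76, 15, 34, 89, 44, 110, 72, 68, 59, 98, 78, 37, 90, 56, 31, 62, 67, 80, 89, 32]
t=2: [91, 90, 52, 39, 104, 119, 81, 87, 34, 78, 117, 57, 64, 28, 39, 73, 57, 113, 49, 47]
t=3: [64, 60, 103, 73, 95, 50, 122, 38, 68, 101, 40, 41, 63, 40, 69, 86, 34, 26, 97, 85]
t=4: [55, 53, 84, 88, 68, 104, 57, 60, 83, 83, 68, 78, 68, 70, 71, 28, 62, 28, 75, 41]
t=5: [19, 16, 16, 32, 62, 96, 28, 24, 20, 23, 73, 107, 62, 72, 82, 18, 69, 29, 89, 84]
t=6: [112, 83, 99, 56, 53, 67, 38, 36, 94, 104, 74, 90, 66, 74, 34, 91, 82, 43, 67, 32]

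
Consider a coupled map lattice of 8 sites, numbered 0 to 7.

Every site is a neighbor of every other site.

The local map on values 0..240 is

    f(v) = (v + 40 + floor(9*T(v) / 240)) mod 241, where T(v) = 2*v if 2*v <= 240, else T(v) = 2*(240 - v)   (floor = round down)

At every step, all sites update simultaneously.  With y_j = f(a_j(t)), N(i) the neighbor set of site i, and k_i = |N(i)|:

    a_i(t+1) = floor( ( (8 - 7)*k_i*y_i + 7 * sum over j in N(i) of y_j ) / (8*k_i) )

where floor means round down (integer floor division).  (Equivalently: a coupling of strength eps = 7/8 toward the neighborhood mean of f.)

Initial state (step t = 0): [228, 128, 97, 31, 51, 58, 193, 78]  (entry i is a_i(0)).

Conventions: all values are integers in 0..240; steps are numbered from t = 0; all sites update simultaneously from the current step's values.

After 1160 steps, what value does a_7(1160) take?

Answer: a_7(1160) = 56
Key observation: The state at step 8, [193, 193, 193, 193, 193, 193, 193, 193], reappears at step 19: the system is in a cycle of period 11 from step 8 on.  Therefore the state at step 1160 equals the state at step 8 + ((1160 - 8) mod 11) = 16, which is [56, 56, 56, 56, 56, 56, 56, 56].

Derivation:
t=0: [228, 128, 97, 31, 51, 58, 193, 78]
t=1: [121, 121, 121, 121, 121, 121, 121, 121]
t=2: [169, 169, 169, 169, 169, 169, 169, 169]
t=3: [214, 214, 214, 214, 214, 214, 214, 214]
t=4: [14, 14, 14, 14, 14, 14, 14, 14]
t=5: [55, 55, 55, 55, 55, 55, 55, 55]
t=6: [99, 99, 99, 99, 99, 99, 99, 99]
t=7: [146, 146, 146, 146, 146, 146, 146, 146]
t=8: [193, 193, 193, 193, 193, 193, 193, 193]
t=9: [236, 236, 236, 236, 236, 236, 236, 236]
t=10: [35, 35, 35, 35, 35, 35, 35, 35]
t=11: [77, 77, 77, 77, 77, 77, 77, 77]
t=12: [122, 122, 122, 122, 122, 122, 122, 122]
t=13: [170, 170, 170, 170, 170, 170, 170, 170]
t=14: [215, 215, 215, 215, 215, 215, 215, 215]
t=15: [15, 15, 15, 15, 15, 15, 15, 15]
t=16: [56, 56, 56, 56, 56, 56, 56, 56]
t=17: [100, 100, 100, 100, 100, 100, 100, 100]
t=18: [147, 147, 147, 147, 147, 147, 147, 147]
t=19: [193, 193, 193, 193, 193, 193, 193, 193]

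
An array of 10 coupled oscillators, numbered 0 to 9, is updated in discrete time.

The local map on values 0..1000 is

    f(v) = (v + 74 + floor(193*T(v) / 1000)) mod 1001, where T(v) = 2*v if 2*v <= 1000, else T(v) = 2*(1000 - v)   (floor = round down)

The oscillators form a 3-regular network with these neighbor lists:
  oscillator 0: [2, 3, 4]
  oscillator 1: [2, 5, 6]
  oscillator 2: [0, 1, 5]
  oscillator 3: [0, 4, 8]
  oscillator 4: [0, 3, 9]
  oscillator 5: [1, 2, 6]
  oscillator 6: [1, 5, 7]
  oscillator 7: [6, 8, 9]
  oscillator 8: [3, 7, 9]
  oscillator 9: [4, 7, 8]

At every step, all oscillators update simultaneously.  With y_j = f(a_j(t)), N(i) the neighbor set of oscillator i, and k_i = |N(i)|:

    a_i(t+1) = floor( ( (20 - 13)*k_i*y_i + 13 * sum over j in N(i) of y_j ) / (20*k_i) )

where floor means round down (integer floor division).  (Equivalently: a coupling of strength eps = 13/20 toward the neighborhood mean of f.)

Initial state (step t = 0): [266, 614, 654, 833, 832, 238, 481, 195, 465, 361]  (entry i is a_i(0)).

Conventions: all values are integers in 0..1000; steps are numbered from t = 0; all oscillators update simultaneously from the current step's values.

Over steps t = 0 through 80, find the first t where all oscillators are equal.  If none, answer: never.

Simulating step by step:
t=0: [266, 614, 654, 833, 832, 238, 481, 195, 465, 361]  (not all equal)
t=1: [761, 726, 665, 801, 770, 669, 601, 560, 660, 641]  (not all equal)
t=2: [920, 872, 889, 923, 917, 868, 848, 832, 867, 861]  (not all equal)
t=3: [19, 776, 436, 233, 232, 775, 983, 980, 776, 775]  (not all equal)
t=4: [353, 690, 664, 448, 448, 690, 440, 439, 628, 628]  (not all equal)
t=5: [685, 836, 808, 698, 698, 836, 769, 752, 776, 776]  (not all equal)
t=6: [899, 960, 946, 896, 896, 960, 947, 929, 922, 922]  (not all equal)
t=7: [15, 44, 36, 12, 12, 44, 41, 29, 22, 22]  (not all equal)
t=8: [98, 130, 121, 93, 93, 130, 128, 113, 103, 103]  (not all equal)
t=9: [212, 250, 239, 206, 206, 250, 247, 228, 216, 216]  (not all equal)
t=10: [371, 415, 403, 363, 363, 415, 412, 388, 373, 373]  (not all equal)
t=11: [592, 644, 629, 582, 582, 644, 639, 609, 591, 591]  (not all equal)
t=12: [825, 852, 844, 819, 819, 852, 849, 832, 823, 823]  (not all equal)
t=13: [966, 981, 977, 963, 963, 981, 979, 970, 965, 965]  (not all equal)
t=14: [52, 60, 58, 50, 50, 60, 59, 54, 51, 51]  (not all equal)
t=15: [146, 155, 153, 143, 143, 155, 154, 147, 144, 144]  (not all equal)
t=16: [276, 287, 284, 273, 273, 287, 285, 277, 273, 273]  (not all equal)
t=17: [456, 469, 466, 452, 452, 469, 467, 457, 453, 453]  (not all equal)
t=18: [706, 722, 718, 701, 701, 722, 719, 707, 702, 702]  (not all equal)
t=19: [893, 901, 899, 890, 890, 901, 900, 894, 891, 891]  (not all equal)
t=20: [6, 11, 10, 5, 5, 11, 10, 7, 6, 6]  (not all equal)
t=21: [82, 88, 86, 80, 80, 88, 87, 83, 81, 81]  (not all equal)
t=22: [187, 194, 192, 185, 185, 194, 193, 188, 186, 186]  (not all equal)
t=23: [333, 341, 339, 330, 330, 341, 339, 334, 331, 331]  (not all equal)
t=24: [535, 544, 542, 532, 532, 544, 542, 535, 532, 532]  (not all equal)
t=25: [788, 793, 792, 786, 786, 793, 792, 788, 786, 786]  (not all equal)
t=26: [943, 946, 945, 942, 942, 946, 945, 943, 942, 942]  (not all equal)
t=27: [37, 39, 38, 37, 37, 39, 38, 37, 37, 37]  (not all equal)
t=28: [125, 127, 126, 125, 125, 127, 126, 125, 125, 125]  (not all equal)
t=29: [247, 249, 248, 247, 247, 249, 248, 247, 247, 247]  (not all equal)
t=30: [416, 418, 417, 416, 416, 418, 417, 416, 416, 416]  (not all equal)
t=31: [650, 652, 651, 650, 650, 652, 651, 650, 650, 650]  (not all equal)
t=32: [859, 859, 859, 859, 859, 859, 859, 859, 859, 859]  (all equal)

Answer: 32
Key observation: Synchronization is absorbing here: once all oscillators are equal they stay equal, and step 32 is the first all-equal step.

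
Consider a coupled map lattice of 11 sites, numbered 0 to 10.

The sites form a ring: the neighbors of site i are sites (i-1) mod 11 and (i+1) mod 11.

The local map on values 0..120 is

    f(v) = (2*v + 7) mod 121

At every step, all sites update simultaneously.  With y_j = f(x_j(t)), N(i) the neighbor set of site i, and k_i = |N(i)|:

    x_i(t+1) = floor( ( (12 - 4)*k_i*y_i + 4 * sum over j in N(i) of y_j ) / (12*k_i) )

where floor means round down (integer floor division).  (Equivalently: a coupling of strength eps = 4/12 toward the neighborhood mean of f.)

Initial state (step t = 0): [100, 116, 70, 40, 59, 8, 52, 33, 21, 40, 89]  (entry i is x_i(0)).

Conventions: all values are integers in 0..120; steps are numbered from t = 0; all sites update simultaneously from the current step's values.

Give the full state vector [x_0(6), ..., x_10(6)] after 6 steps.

Simulating step by step:
t=0: [100, 116, 70, 40, 59, 8, 52, 33, 21, 40, 89]
t=1: [87, 97, 51, 63, 21, 34, 90, 75, 59, 76, 71]
t=2: [58, 81, 88, 34, 47, 69, 62, 35, 15, 30, 35]
t=3: [22, 42, 61, 77, 83, 34, 23, 59, 48, 63, 62]
t=4: [50, 70, 27, 36, 53, 67, 48, 28, 71, 26, 17]
t=5: [82, 45, 58, 81, 91, 49, 82, 63, 39, 50, 55]
t=6: [69, 73, 25, 43, 70, 89, 52, 30, 76, 105, 104]

Answer: [69, 73, 25, 43, 70, 89, 52, 30, 76, 105, 104]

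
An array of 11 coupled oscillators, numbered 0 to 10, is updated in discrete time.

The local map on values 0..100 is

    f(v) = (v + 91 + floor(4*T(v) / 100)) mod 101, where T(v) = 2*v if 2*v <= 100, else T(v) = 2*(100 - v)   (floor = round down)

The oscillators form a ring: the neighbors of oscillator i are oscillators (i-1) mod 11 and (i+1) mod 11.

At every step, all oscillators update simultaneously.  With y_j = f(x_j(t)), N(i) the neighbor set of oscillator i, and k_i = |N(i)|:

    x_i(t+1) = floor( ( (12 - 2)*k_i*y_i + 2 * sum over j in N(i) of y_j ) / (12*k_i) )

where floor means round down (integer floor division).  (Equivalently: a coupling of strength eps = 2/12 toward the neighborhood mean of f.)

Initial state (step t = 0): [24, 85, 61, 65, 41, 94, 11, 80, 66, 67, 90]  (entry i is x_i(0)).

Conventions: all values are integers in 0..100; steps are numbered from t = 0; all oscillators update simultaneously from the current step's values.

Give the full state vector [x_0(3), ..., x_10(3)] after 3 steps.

Answer: [20, 45, 42, 38, 30, 43, 11, 40, 45, 46, 48]

Derivation:
t=0: [24, 85, 61, 65, 41, 94, 11, 80, 66, 67, 90]
t=1: [25, 69, 56, 54, 40, 72, 13, 64, 59, 60, 72]
t=2: [24, 56, 49, 46, 36, 56, 13, 51, 52, 53, 59]
t=3: [20, 45, 42, 38, 30, 43, 11, 40, 45, 46, 48]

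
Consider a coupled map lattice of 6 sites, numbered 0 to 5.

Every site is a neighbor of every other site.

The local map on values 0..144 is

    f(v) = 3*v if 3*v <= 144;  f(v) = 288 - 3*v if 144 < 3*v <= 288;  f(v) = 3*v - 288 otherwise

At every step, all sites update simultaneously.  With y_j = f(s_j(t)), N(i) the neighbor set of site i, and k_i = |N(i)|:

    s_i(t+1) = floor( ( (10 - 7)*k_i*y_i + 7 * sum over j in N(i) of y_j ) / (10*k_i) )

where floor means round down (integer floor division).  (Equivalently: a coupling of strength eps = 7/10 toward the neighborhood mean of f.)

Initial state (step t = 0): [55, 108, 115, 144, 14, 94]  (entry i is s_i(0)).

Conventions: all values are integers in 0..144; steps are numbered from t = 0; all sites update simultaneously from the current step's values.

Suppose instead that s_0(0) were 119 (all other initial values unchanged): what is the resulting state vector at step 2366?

Answer: [18, 18, 18, 18, 18, 18]
Key observation: The state at step 7, [54, 54, 54, 54, 54, 54], reappears at step 11: the system is in a cycle of period 4 from step 7 on.  Therefore the state at step 2366 equals the state at step 7 + ((2366 - 7) mod 4) = 10, which is [18, 18, 18, 18, 18, 18].

Derivation:
t=0: [119, 108, 115, 144, 14, 94]
t=1: [60, 55, 58, 72, 56, 50]
t=2: [111, 114, 112, 106, 113, 116]
t=3: [47, 48, 48, 45, 48, 49]
t=4: [141, 141, 141, 140, 141, 141]
t=5: [134, 134, 134, 134, 134, 134]
t=6: [114, 114, 114, 114, 114, 114]
t=7: [54, 54, 54, 54, 54, 54]
t=8: [126, 126, 126, 126, 126, 126]
t=9: [90, 90, 90, 90, 90, 90]
t=10: [18, 18, 18, 18, 18, 18]
t=11: [54, 54, 54, 54, 54, 54]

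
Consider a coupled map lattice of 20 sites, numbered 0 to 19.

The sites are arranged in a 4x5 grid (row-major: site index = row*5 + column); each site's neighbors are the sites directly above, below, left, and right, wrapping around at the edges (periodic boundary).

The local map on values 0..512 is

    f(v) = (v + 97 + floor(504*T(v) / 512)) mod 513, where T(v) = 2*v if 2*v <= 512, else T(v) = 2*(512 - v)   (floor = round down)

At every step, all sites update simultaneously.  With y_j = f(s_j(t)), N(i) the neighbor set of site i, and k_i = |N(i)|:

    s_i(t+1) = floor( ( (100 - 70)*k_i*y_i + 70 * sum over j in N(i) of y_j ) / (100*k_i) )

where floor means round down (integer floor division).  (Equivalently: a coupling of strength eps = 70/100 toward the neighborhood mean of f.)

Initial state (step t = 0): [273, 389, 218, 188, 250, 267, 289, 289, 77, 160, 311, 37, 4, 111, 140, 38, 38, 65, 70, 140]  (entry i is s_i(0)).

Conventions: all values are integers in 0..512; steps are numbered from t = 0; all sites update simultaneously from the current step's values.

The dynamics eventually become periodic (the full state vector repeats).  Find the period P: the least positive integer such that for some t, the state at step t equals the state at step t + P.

Simulating step by step:
t=0: [273, 389, 218, 188, 250, 267, 289, 289, 77, 160, 311, 37, 4, 111, 140, 38, 38, 65, 70, 140]
t=1: [287, 253, 236, 250, 279, 272, 280, 264, 261, 279, 307, 222, 248, 346, 378, 296, 223, 235, 330, 390]
t=2: [319, 304, 308, 310, 301, 316, 313, 321, 318, 308, 280, 279, 291, 279, 257, 278, 277, 280, 270, 260]
t=3: [295, 296, 295, 298, 301, 292, 293, 289, 292, 299, 318, 313, 310, 317, 325, 317, 317, 315, 321, 328]
t=4: [301, 302, 302, 300, 297, 302, 304, 306, 302, 299, 287, 290, 292, 287, 283, 285, 288, 289, 285, 282]
t=5: [302, 301, 300, 303, 304, 301, 299, 299, 301, 303, 311, 308, 308, 310, 313, 312, 310, 309, 312, 314]
t=6: [297, 298, 298, 297, 295, 298, 299, 299, 298, 296, 291, 293, 294, 292, 290, 290, 292, 293, 291, 289]
t=7: [305, 304, 303, 305, 306, 304, 303, 303, 304, 305, 308, 307, 306, 308, 309, 309, 307, 307, 308, 310]
t=8: [295, 296, 296, 295, 294, 296, 296, 297, 296, 295, 293, 294, 294, 293, 292, 293, 294, 294, 293, 292]
t=9: [306, 305, 305, 306, 306, 305, 305, 305, 305, 306, 307, 306, 306, 307, 308, 307, 306, 306, 307, 308]
t=10: [295, 295, 295, 295, 294, 295, 295, 295, 295, 295, 294, 295, 295, 294, 293, 294, 295, 295, 294, 293]
t=11: [306, 306, 306, 306, 306, 306, 306, 306, 306, 306, 306, 306, 306, 306, 307, 306, 306, 306, 306, 307]
t=12: [295, 295, 295, 295, 294, 295, 295, 295, 295, 294, 294, 295, 295, 294, 294, 294, 295, 295, 294, 294]
t=13: [306, 306, 306, 306, 306, 306, 306, 306, 306, 306, 306, 306, 306, 306, 307, 306, 306, 306, 306, 307]

Answer: 2
Key observation: The state at step 11, [306, 306, 306, 306, 306, 306, 306, 306, 306, 306, 306, 306, 306, 306, 307, 306, 306, 306, 306, 307], reappears at step 13 — and no state repeats earlier — so the cycle the system enters has period 2.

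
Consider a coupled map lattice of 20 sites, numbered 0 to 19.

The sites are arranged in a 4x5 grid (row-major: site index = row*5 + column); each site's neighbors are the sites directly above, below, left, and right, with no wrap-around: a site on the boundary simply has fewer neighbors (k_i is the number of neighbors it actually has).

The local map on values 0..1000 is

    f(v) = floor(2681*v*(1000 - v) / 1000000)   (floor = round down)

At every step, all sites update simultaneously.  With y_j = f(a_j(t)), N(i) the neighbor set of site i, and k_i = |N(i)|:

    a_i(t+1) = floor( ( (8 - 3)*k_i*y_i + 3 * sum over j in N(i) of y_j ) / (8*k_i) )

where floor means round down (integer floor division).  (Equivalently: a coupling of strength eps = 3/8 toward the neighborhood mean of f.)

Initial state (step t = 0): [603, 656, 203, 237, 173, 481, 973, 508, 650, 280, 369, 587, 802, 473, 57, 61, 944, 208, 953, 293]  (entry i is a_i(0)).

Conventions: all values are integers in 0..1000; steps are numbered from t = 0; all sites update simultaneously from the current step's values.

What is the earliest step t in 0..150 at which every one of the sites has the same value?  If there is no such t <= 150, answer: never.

Answer: 11
Key observation: Synchronization is absorbing here: once all sites are equal they stay equal, and step 11 is the first all-equal step.

Derivation:
t=0: [603, 656, 203, 237, 173, 481, 973, 508, 650, 280, 369, 587, 802, 473, 57, 61, 944, 208, 953, 293]  (not all equal)
t=1: [639, 521, 490, 480, 431, 585, 286, 562, 602, 479, 573, 523, 493, 539, 310, 239, 243, 361, 283, 396]  (not all equal)
t=2: [633, 647, 667, 664, 661, 633, 589, 648, 650, 652, 635, 639, 663, 643, 605, 519, 529, 599, 580, 610]  (not all equal)
t=3: [620, 615, 599, 599, 601, 625, 636, 611, 608, 611, 626, 624, 607, 618, 632, 659, 658, 641, 645, 640]  (not all equal)
t=4: [631, 633, 641, 642, 641, 627, 624, 636, 637, 636, 624, 626, 635, 630, 625, 606, 607, 616, 616, 617]  (not all equal)
t=5: [624, 622, 617, 616, 616, 627, 627, 620, 619, 620, 629, 627, 622, 624, 627, 637, 637, 633, 632, 632]  (not all equal)
t=6: [628, 629, 632, 633, 633, 627, 627, 630, 631, 631, 624, 626, 628, 628, 627, 620, 620, 622, 623, 623]  (not all equal)
t=7: [626, 625, 623, 622, 622, 627, 626, 624, 624, 624, 628, 627, 626, 626, 626, 630, 630, 629, 628, 628]  (not all equal)
t=8: [627, 627, 629, 629, 629, 626, 627, 628, 628, 628, 626, 626, 627, 627, 627, 624, 624, 625, 626, 626]  (not all equal)
t=9: [627, 626, 625, 625, 625, 627, 626, 626, 626, 626, 627, 627, 627, 626, 626, 628, 628, 627, 627, 627]  (not all equal)
t=10: [627, 627, 627, 627, 627, 627, 627, 627, 627, 627, 626, 626, 627, 627, 627, 626, 626, 626, 627, 627]  (not all equal)
t=11: [627, 627, 627, 627, 627, 627, 627, 627, 627, 627, 627, 627, 627, 627, 627, 627, 627, 627, 627, 627]  (all equal)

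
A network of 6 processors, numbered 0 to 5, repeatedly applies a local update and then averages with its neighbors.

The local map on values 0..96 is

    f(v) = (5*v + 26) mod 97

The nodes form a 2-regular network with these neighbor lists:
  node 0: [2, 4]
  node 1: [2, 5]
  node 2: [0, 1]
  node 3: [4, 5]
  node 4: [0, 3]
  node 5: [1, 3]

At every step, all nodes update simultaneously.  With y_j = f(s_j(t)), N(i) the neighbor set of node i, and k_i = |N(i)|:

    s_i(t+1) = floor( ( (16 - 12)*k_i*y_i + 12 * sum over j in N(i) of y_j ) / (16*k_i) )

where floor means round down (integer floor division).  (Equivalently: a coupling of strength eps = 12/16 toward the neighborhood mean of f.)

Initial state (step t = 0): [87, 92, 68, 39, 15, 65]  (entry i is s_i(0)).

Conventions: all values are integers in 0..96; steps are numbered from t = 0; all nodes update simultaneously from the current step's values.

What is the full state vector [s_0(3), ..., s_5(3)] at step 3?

Answer: [64, 48, 70, 32, 62, 48]

Derivation:
t=0: [87, 92, 68, 39, 15, 65]
t=1: [47, 50, 46, 30, 38, 25]
t=2: [48, 64, 71, 48, 60, 73]
t=3: [64, 48, 70, 32, 62, 48]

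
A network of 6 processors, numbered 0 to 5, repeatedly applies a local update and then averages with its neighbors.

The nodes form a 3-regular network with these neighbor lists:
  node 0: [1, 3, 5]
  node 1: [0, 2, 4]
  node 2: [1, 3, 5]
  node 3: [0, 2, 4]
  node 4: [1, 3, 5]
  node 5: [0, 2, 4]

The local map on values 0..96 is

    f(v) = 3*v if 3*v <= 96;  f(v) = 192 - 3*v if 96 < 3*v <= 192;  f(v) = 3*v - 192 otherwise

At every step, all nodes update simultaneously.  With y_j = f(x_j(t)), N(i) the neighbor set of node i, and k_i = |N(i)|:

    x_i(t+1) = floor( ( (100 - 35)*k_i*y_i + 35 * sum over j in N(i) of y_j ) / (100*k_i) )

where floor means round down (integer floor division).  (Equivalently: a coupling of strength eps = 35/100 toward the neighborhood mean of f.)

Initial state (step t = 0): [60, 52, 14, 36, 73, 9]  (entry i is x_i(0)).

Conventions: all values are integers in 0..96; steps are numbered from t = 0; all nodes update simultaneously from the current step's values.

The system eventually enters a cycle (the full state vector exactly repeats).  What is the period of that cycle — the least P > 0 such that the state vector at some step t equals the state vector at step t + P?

Simulating step by step:
t=0: [60, 52, 14, 36, 73, 9]
t=1: [24, 32, 44, 64, 34, 27]
t=2: [67, 88, 59, 25, 79, 78]
t=3: [27, 54, 31, 56, 51, 35]
t=4: [69, 44, 76, 40, 41, 81]
t=5: [31, 53, 44, 60, 66, 47]
t=6: [71, 40, 50, 26, 15, 51]
t=7: [35, 59, 49, 63, 51, 37]
t=8: [68, 29, 40, 21, 36, 72]
t=9: [28, 76, 67, 60, 74, 35]
t=10: [70, 37, 21, 22, 35, 70]
t=11: [30, 72, 60, 62, 75, 31]
t=12: [72, 31, 22, 19, 35, 76]
t=13: [37, 81, 64, 57, 78, 44]
t=14: [68, 47, 15, 28, 42, 53]
t=15: [27, 47, 48, 68, 62, 35]
t=16: [70, 48, 48, 23, 21, 72]
t=17: [28, 46, 47, 59, 57, 30]
t=18: [73, 53, 51, 27, 32, 76]
t=19: [35, 40, 42, 71, 79, 42]
t=20: [75, 69, 61, 36, 47, 66]
t=21: [33, 20, 18, 65, 45, 14]
t=22: [72, 62, 47, 25, 49, 51]
t=23: [29, 17, 47, 62, 43, 39]
t=24: [71, 56, 48, 27, 56, 72]
t=25: [28, 26, 46, 63, 30, 26]
t=26: [73, 77, 53, 28, 77, 77]
t=27: [36, 36, 40, 66, 44, 36]
t=28: [74, 79, 67, 29, 59, 79]
t=29: [40, 35, 26, 62, 30, 35]
t=30: [67, 84, 71, 31, 79, 84]
t=31: [30, 47, 38, 69, 54, 47]
t=32: [72, 56, 64, 32, 33, 56]
t=33: [32, 29, 16, 76, 77, 29]
t=34: [86, 77, 55, 44, 49, 77]
t=35: [59, 41, 33, 55, 45, 41]
t=36: [29, 64, 79, 36, 56, 64]
t=37: [66, 18, 39, 72, 25, 18]
t=38: [19, 53, 64, 33, 64, 53]
t=39: [55, 28, 18, 67, 18, 28]
t=40: [38, 70, 55, 21, 55, 70]
t=41: [62, 27, 29, 56, 29, 27]
t=42: [25, 73, 78, 36, 78, 73]
t=43: [64, 36, 43, 73, 43, 36]
t=44: [22, 69, 63, 32, 63, 69]
t=45: [57, 18, 16, 70, 16, 18]
t=46: [28, 48, 45, 25, 45, 48]
t=47: [74, 54, 57, 71, 57, 54]
t=48: [28, 27, 23, 22, 23, 27]
t=49: [81, 78, 71, 68, 71, 78]
t=50: [44, 38, 24, 18, 24, 38]
t=51: [63, 74, 71, 58, 71, 74]
t=52: [11, 24, 22, 16, 22, 24]
t=53: [43, 66, 65, 50, 65, 66]
t=54: [47, 11, 8, 35, 8, 11]
t=55: [51, 33, 33, 68, 33, 33]
t=56: [48, 86, 83, 34, 83, 86]
t=57: [57, 61, 62, 77, 62, 61]
t=58: [20, 9, 10, 29, 10, 9]
t=59: [55, 31, 35, 70, 35, 31]
t=60: [41, 83, 80, 35, 80, 83]
t=61: [68, 56, 54, 75, 54, 56]
t=62: [17, 24, 28, 29, 28, 24]
t=63: [60, 72, 81, 82, 81, 72]
t=64: [19, 28, 45, 48, 45, 28]
t=65: [62, 74, 62, 51, 62, 74]
t=66: [15, 21, 15, 27, 15, 21]
t=67: [53, 56, 53, 68, 53, 56]
t=68: [28, 27, 28, 19, 28, 27]
t=69: [80, 82, 80, 66, 80, 82]
t=70: [44, 51, 44, 20, 44, 51]
t=71: [55, 46, 55, 60, 55, 46]
t=72: [31, 44, 31, 17, 31, 44]
t=73: [80, 71, 80, 65, 80, 71]
t=74: [36, 30, 36, 18, 36, 30]
t=75: [81, 87, 81, 64, 81, 87]
t=76: [49, 62, 49, 17, 49, 62]
t=77: [36, 19, 36, 48, 36, 19]
t=78: [73, 66, 73, 60, 73, 66]
t=79: [20, 13, 20, 17, 20, 13]
t=80: [54, 46, 54, 54, 54, 46]
t=81: [35, 45, 35, 30, 35, 45]
t=82: [80, 67, 80, 88, 80, 67]
t=83: [41, 22, 41, 63, 41, 22]
t=84: [60, 67, 60, 26, 60, 67]
t=85: [19, 10, 19, 54, 19, 10]
t=86: [47, 39, 47, 39, 47, 39]
t=87: [59, 66, 59, 66, 59, 66]
t=88: [11, 9, 11, 9, 11, 9]
t=89: [30, 29, 30, 29, 30, 29]
t=90: [88, 88, 88, 88, 88, 88]
t=91: [72, 72, 72, 72, 72, 72]
t=92: [24, 24, 24, 24, 24, 24]
t=93: [72, 72, 72, 72, 72, 72]

Answer: 2
Key observation: The state at step 91, [72, 72, 72, 72, 72, 72], reappears at step 93 — and no state repeats earlier — so the cycle the system enters has period 2.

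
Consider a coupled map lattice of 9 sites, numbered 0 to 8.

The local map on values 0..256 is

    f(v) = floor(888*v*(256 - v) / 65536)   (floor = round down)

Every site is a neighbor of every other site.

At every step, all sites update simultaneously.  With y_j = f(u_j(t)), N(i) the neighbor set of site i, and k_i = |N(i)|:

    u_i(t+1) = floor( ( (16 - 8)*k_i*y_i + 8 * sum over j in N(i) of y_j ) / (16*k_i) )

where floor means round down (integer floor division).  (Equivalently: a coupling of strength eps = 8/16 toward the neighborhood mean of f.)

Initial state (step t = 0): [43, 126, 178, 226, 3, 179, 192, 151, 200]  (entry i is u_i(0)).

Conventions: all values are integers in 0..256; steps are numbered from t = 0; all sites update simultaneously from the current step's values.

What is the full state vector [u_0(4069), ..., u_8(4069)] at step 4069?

Answer: [109, 109, 109, 109, 109, 109, 109, 109, 109]
Key observation: The state at step 6, [217, 217, 217, 217, 217, 217, 217, 217, 217], reappears at step 10: the system is in a cycle of period 4 from step 6 on.  Therefore the state at step 4069 equals the state at step 6 + ((4069 - 6) mod 4) = 9, which is [109, 109, 109, 109, 109, 109, 109, 109, 109].

Derivation:
t=0: [43, 126, 178, 226, 3, 179, 192, 151, 200]
t=1: [138, 181, 166, 124, 88, 165, 157, 178, 150]
t=2: [211, 195, 203, 211, 202, 203, 207, 197, 209]
t=3: [136, 150, 143, 136, 144, 143, 140, 148, 138]
t=4: [219, 217, 218, 219, 218, 218, 219, 217, 219]
t=5: [110, 112, 111, 110, 111, 111, 110, 112, 110]
t=6: [217, 217, 217, 217, 217, 217, 217, 217, 217]
t=7: [114, 114, 114, 114, 114, 114, 114, 114, 114]
t=8: [219, 219, 219, 219, 219, 219, 219, 219, 219]
t=9: [109, 109, 109, 109, 109, 109, 109, 109, 109]
t=10: [217, 217, 217, 217, 217, 217, 217, 217, 217]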